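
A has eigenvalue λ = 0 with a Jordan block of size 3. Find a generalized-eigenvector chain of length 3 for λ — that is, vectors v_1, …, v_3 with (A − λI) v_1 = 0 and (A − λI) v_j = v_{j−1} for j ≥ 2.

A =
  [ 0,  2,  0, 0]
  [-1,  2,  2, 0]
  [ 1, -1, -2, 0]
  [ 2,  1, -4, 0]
A Jordan chain for λ = 0 of length 3:
v_1 = (-2, 0, -1, -5)ᵀ
v_2 = (0, -1, 1, 2)ᵀ
v_3 = (1, 0, 0, 0)ᵀ

Let N = A − (0)·I. We want v_3 with N^3 v_3 = 0 but N^2 v_3 ≠ 0; then v_{j-1} := N · v_j for j = 3, …, 2.

Pick v_3 = (1, 0, 0, 0)ᵀ.
Then v_2 = N · v_3 = (0, -1, 1, 2)ᵀ.
Then v_1 = N · v_2 = (-2, 0, -1, -5)ᵀ.

Sanity check: (A − (0)·I) v_1 = (0, 0, 0, 0)ᵀ = 0. ✓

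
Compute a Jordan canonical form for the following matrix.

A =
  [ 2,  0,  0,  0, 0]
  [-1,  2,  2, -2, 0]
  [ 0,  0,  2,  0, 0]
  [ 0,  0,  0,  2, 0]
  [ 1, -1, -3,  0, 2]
J_3(2) ⊕ J_1(2) ⊕ J_1(2)

The characteristic polynomial is
  det(x·I − A) = x^5 - 10*x^4 + 40*x^3 - 80*x^2 + 80*x - 32 = (x - 2)^5

Eigenvalues and multiplicities (the geometric multiplicity of λ is n − rank(A − λI), which equals the number of Jordan blocks for λ):
  λ = 2: algebraic multiplicity = 5, geometric multiplicity = 3

Determining the block sizes for each eigenvalue:
  λ = 2: with am = 5 and gm = 3, the partition is not yet determined (e.g. several partitions of 5 into 3 parts exist). Let N = A − (2)·I. Computing rank(N^1) = 2, rank(N^2) = 1, rank(N^3) = 0; the number of blocks of size ≥ j is rank(N^{j−1}) − rank(N^j), giving [3, 1, 1]. So we have 1 block(s) of size 3, 2 block(s) of size 1 → block sizes [3, 1, 1]

Assembling the blocks gives a Jordan form
J =
  [2, 1, 0, 0, 0]
  [0, 2, 1, 0, 0]
  [0, 0, 2, 0, 0]
  [0, 0, 0, 2, 0]
  [0, 0, 0, 0, 2]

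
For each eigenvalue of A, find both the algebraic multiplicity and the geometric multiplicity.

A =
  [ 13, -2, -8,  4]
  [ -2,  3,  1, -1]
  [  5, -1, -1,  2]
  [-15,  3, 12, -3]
λ = 3: alg = 4, geom = 2

Step 1 — factor the characteristic polynomial to read off the algebraic multiplicities:
  χ_A(x) = (x - 3)^4

Step 2 — compute geometric multiplicities via the rank-nullity identity g(λ) = n − rank(A − λI):
  rank(A − (3)·I) = 2, so dim ker(A − (3)·I) = n − 2 = 2

Summary:
  λ = 3: algebraic multiplicity = 4, geometric multiplicity = 2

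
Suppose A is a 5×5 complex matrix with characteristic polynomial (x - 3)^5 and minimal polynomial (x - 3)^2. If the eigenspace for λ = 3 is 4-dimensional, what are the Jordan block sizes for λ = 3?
Block sizes for λ = 3: [2, 1, 1, 1]

Step 1 — from the characteristic polynomial, algebraic multiplicity of λ = 3 is 5. From dim ker(A − (3)·I) = 4, there are exactly 4 Jordan blocks for λ = 3.
Step 2 — from the minimal polynomial, the factor (x − 3)^2 tells us the largest block for λ = 3 has size 2.
Step 3 — with total size 5, 4 blocks, and largest block 2, the block sizes (in nonincreasing order) are [2, 1, 1, 1].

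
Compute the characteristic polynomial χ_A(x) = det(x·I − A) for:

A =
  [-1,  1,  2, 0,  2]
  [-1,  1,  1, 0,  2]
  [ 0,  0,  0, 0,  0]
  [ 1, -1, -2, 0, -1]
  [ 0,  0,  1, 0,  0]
x^5

Expanding det(x·I − A) (e.g. by cofactor expansion or by noting that A is similar to its Jordan form J, which has the same characteristic polynomial as A) gives
  χ_A(x) = x^5
which factors as x^5. The eigenvalues (with algebraic multiplicities) are λ = 0 with multiplicity 5.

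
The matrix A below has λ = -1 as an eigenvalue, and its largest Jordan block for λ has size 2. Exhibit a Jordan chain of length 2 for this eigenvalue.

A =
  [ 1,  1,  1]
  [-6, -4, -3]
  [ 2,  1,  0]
A Jordan chain for λ = -1 of length 2:
v_1 = (2, -6, 2)ᵀ
v_2 = (1, 0, 0)ᵀ

Let N = A − (-1)·I. We want v_2 with N^2 v_2 = 0 but N^1 v_2 ≠ 0; then v_{j-1} := N · v_j for j = 2, …, 2.

Pick v_2 = (1, 0, 0)ᵀ.
Then v_1 = N · v_2 = (2, -6, 2)ᵀ.

Sanity check: (A − (-1)·I) v_1 = (0, 0, 0)ᵀ = 0. ✓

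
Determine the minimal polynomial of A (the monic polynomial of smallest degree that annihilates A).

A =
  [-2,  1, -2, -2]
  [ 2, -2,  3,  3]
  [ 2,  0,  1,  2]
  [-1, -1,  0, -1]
x^3 + 3*x^2 + 3*x + 1

The characteristic polynomial is χ_A(x) = (x + 1)^4, so the eigenvalues are known. The minimal polynomial is
  m_A(x) = Π_λ (x − λ)^{k_λ}
where k_λ is the size of the *largest* Jordan block for λ (equivalently, the smallest k with (A − λI)^k v = 0 for every generalised eigenvector v of λ).

  λ = -1: largest Jordan block has size 3, contributing (x + 1)^3

So m_A(x) = (x + 1)^3 = x^3 + 3*x^2 + 3*x + 1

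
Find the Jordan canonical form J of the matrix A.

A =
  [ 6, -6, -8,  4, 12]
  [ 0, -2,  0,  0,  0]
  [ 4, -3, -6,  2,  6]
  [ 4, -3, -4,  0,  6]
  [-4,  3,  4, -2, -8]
J_2(-2) ⊕ J_1(-2) ⊕ J_1(-2) ⊕ J_1(-2)

The characteristic polynomial is
  det(x·I − A) = x^5 + 10*x^4 + 40*x^3 + 80*x^2 + 80*x + 32 = (x + 2)^5

Eigenvalues and multiplicities (the geometric multiplicity of λ is n − rank(A − λI), which equals the number of Jordan blocks for λ):
  λ = -2: algebraic multiplicity = 5, geometric multiplicity = 4

Determining the block sizes for each eigenvalue:
  λ = -2: 4 blocks summing to 5 forces exactly one block of size 2 and the rest size 1 → block sizes [2, 1, 1, 1]

Assembling the blocks gives a Jordan form
J =
  [-2,  1,  0,  0,  0]
  [ 0, -2,  0,  0,  0]
  [ 0,  0, -2,  0,  0]
  [ 0,  0,  0, -2,  0]
  [ 0,  0,  0,  0, -2]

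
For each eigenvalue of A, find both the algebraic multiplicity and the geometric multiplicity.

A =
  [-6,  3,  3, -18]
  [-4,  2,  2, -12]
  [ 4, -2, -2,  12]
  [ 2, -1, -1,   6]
λ = 0: alg = 4, geom = 3

Step 1 — factor the characteristic polynomial to read off the algebraic multiplicities:
  χ_A(x) = x^4

Step 2 — compute geometric multiplicities via the rank-nullity identity g(λ) = n − rank(A − λI):
  rank(A − (0)·I) = 1, so dim ker(A − (0)·I) = n − 1 = 3

Summary:
  λ = 0: algebraic multiplicity = 4, geometric multiplicity = 3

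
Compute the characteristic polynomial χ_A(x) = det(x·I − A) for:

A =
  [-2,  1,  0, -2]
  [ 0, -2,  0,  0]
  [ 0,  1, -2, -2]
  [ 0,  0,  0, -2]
x^4 + 8*x^3 + 24*x^2 + 32*x + 16

Expanding det(x·I − A) (e.g. by cofactor expansion or by noting that A is similar to its Jordan form J, which has the same characteristic polynomial as A) gives
  χ_A(x) = x^4 + 8*x^3 + 24*x^2 + 32*x + 16
which factors as (x + 2)^4. The eigenvalues (with algebraic multiplicities) are λ = -2 with multiplicity 4.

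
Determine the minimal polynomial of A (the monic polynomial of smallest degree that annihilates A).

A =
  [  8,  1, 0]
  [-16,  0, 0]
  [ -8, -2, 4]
x^2 - 8*x + 16

The characteristic polynomial is χ_A(x) = (x - 4)^3, so the eigenvalues are known. The minimal polynomial is
  m_A(x) = Π_λ (x − λ)^{k_λ}
where k_λ is the size of the *largest* Jordan block for λ (equivalently, the smallest k with (A − λI)^k v = 0 for every generalised eigenvector v of λ).

  λ = 4: largest Jordan block has size 2, contributing (x − 4)^2

So m_A(x) = (x - 4)^2 = x^2 - 8*x + 16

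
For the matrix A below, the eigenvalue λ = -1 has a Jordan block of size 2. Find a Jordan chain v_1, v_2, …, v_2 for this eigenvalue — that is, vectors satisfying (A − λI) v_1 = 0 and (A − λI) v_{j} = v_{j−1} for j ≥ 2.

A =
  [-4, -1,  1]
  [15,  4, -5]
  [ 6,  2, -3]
A Jordan chain for λ = -1 of length 2:
v_1 = (-3, 15, 6)ᵀ
v_2 = (1, 0, 0)ᵀ

Let N = A − (-1)·I. We want v_2 with N^2 v_2 = 0 but N^1 v_2 ≠ 0; then v_{j-1} := N · v_j for j = 2, …, 2.

Pick v_2 = (1, 0, 0)ᵀ.
Then v_1 = N · v_2 = (-3, 15, 6)ᵀ.

Sanity check: (A − (-1)·I) v_1 = (0, 0, 0)ᵀ = 0. ✓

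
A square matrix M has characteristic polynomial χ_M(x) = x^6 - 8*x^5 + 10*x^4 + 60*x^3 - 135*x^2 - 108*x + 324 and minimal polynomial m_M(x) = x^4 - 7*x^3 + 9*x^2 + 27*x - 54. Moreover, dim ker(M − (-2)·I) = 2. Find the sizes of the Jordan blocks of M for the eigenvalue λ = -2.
Block sizes for λ = -2: [1, 1]

Step 1 — from the characteristic polynomial, algebraic multiplicity of λ = -2 is 2. From dim ker(M − (-2)·I) = 2, there are exactly 2 Jordan blocks for λ = -2.
Step 2 — from the minimal polynomial, the factor (x + 2) tells us the largest block for λ = -2 has size 1.
Step 3 — with total size 2, 2 blocks, and largest block 1, the block sizes (in nonincreasing order) are [1, 1].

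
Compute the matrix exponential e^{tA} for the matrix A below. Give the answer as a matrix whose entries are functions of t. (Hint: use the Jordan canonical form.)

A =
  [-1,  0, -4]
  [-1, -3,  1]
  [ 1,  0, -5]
e^{tA} =
  [2*t*exp(-3*t) + exp(-3*t), 0, -4*t*exp(-3*t)]
  [-t^2*exp(-3*t)/2 - t*exp(-3*t), exp(-3*t), t^2*exp(-3*t) + t*exp(-3*t)]
  [t*exp(-3*t), 0, -2*t*exp(-3*t) + exp(-3*t)]

Strategy: write A = P · J · P⁻¹ where J is a Jordan canonical form, so e^{tA} = P · e^{tJ} · P⁻¹, and e^{tJ} can be computed block-by-block.

A has Jordan form
J =
  [-3,  1,  0]
  [ 0, -3,  1]
  [ 0,  0, -3]
(up to reordering of blocks).

Per-block formulas:
  For a 3×3 Jordan block J_3(-3): exp(t · J_3(-3)) = e^(-3t)·(I + t·N + (t^2/2)·N^2), where N is the 3×3 nilpotent shift.

After assembling e^{tJ} and conjugating by P, we get:

e^{tA} =
  [2*t*exp(-3*t) + exp(-3*t), 0, -4*t*exp(-3*t)]
  [-t^2*exp(-3*t)/2 - t*exp(-3*t), exp(-3*t), t^2*exp(-3*t) + t*exp(-3*t)]
  [t*exp(-3*t), 0, -2*t*exp(-3*t) + exp(-3*t)]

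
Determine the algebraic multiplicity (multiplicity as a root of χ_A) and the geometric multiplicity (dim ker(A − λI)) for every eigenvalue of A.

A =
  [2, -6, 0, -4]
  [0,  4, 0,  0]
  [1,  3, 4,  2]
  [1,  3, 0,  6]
λ = 4: alg = 4, geom = 3

Step 1 — factor the characteristic polynomial to read off the algebraic multiplicities:
  χ_A(x) = (x - 4)^4

Step 2 — compute geometric multiplicities via the rank-nullity identity g(λ) = n − rank(A − λI):
  rank(A − (4)·I) = 1, so dim ker(A − (4)·I) = n − 1 = 3

Summary:
  λ = 4: algebraic multiplicity = 4, geometric multiplicity = 3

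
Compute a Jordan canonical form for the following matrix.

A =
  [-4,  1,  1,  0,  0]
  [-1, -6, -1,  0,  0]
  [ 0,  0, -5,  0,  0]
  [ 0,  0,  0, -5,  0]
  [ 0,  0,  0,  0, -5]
J_2(-5) ⊕ J_1(-5) ⊕ J_1(-5) ⊕ J_1(-5)

The characteristic polynomial is
  det(x·I − A) = x^5 + 25*x^4 + 250*x^3 + 1250*x^2 + 3125*x + 3125 = (x + 5)^5

Eigenvalues and multiplicities (the geometric multiplicity of λ is n − rank(A − λI), which equals the number of Jordan blocks for λ):
  λ = -5: algebraic multiplicity = 5, geometric multiplicity = 4

Determining the block sizes for each eigenvalue:
  λ = -5: 4 blocks summing to 5 forces exactly one block of size 2 and the rest size 1 → block sizes [2, 1, 1, 1]

Assembling the blocks gives a Jordan form
J =
  [-5,  1,  0,  0,  0]
  [ 0, -5,  0,  0,  0]
  [ 0,  0, -5,  0,  0]
  [ 0,  0,  0, -5,  0]
  [ 0,  0,  0,  0, -5]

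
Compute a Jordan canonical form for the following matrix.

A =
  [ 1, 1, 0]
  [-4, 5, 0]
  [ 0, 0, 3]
J_2(3) ⊕ J_1(3)

The characteristic polynomial is
  det(x·I − A) = x^3 - 9*x^2 + 27*x - 27 = (x - 3)^3

Eigenvalues and multiplicities (the geometric multiplicity of λ is n − rank(A − λI), which equals the number of Jordan blocks for λ):
  λ = 3: algebraic multiplicity = 3, geometric multiplicity = 2

Determining the block sizes for each eigenvalue:
  λ = 3: 2 blocks summing to 3 forces exactly one block of size 2 and the rest size 1 → block sizes [2, 1]

Assembling the blocks gives a Jordan form
J =
  [3, 1, 0]
  [0, 3, 0]
  [0, 0, 3]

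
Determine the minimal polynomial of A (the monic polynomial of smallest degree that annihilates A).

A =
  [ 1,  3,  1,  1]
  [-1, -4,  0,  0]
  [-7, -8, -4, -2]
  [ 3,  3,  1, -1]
x^3 + 6*x^2 + 12*x + 8

The characteristic polynomial is χ_A(x) = (x + 2)^4, so the eigenvalues are known. The minimal polynomial is
  m_A(x) = Π_λ (x − λ)^{k_λ}
where k_λ is the size of the *largest* Jordan block for λ (equivalently, the smallest k with (A − λI)^k v = 0 for every generalised eigenvector v of λ).

  λ = -2: largest Jordan block has size 3, contributing (x + 2)^3

So m_A(x) = (x + 2)^3 = x^3 + 6*x^2 + 12*x + 8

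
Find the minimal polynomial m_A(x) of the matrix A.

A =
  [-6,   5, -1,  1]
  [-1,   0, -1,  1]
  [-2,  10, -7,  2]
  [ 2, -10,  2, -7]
x^2 + 10*x + 25

The characteristic polynomial is χ_A(x) = (x + 5)^4, so the eigenvalues are known. The minimal polynomial is
  m_A(x) = Π_λ (x − λ)^{k_λ}
where k_λ is the size of the *largest* Jordan block for λ (equivalently, the smallest k with (A − λI)^k v = 0 for every generalised eigenvector v of λ).

  λ = -5: largest Jordan block has size 2, contributing (x + 5)^2

So m_A(x) = (x + 5)^2 = x^2 + 10*x + 25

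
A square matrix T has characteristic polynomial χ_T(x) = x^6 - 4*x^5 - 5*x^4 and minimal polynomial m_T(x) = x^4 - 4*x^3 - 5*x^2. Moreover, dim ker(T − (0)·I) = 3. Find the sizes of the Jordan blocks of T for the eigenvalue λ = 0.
Block sizes for λ = 0: [2, 1, 1]

Step 1 — from the characteristic polynomial, algebraic multiplicity of λ = 0 is 4. From dim ker(T − (0)·I) = 3, there are exactly 3 Jordan blocks for λ = 0.
Step 2 — from the minimal polynomial, the factor (x − 0)^2 tells us the largest block for λ = 0 has size 2.
Step 3 — with total size 4, 3 blocks, and largest block 2, the block sizes (in nonincreasing order) are [2, 1, 1].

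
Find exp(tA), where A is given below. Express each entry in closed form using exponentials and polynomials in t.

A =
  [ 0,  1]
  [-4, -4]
e^{tA} =
  [2*t*exp(-2*t) + exp(-2*t), t*exp(-2*t)]
  [-4*t*exp(-2*t), -2*t*exp(-2*t) + exp(-2*t)]

Strategy: write A = P · J · P⁻¹ where J is a Jordan canonical form, so e^{tA} = P · e^{tJ} · P⁻¹, and e^{tJ} can be computed block-by-block.

A has Jordan form
J =
  [-2,  1]
  [ 0, -2]
(up to reordering of blocks).

Per-block formulas:
  For a 2×2 Jordan block J_2(-2): exp(t · J_2(-2)) = e^(-2t)·(I + t·N), where N is the 2×2 nilpotent shift.

After assembling e^{tJ} and conjugating by P, we get:

e^{tA} =
  [2*t*exp(-2*t) + exp(-2*t), t*exp(-2*t)]
  [-4*t*exp(-2*t), -2*t*exp(-2*t) + exp(-2*t)]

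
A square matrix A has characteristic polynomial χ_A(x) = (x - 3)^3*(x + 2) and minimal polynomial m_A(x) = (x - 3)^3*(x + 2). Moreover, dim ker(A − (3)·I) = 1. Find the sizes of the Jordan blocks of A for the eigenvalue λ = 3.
Block sizes for λ = 3: [3]

Step 1 — from the characteristic polynomial, algebraic multiplicity of λ = 3 is 3. From dim ker(A − (3)·I) = 1, there are exactly 1 Jordan blocks for λ = 3.
Step 2 — from the minimal polynomial, the factor (x − 3)^3 tells us the largest block for λ = 3 has size 3.
Step 3 — with total size 3, 1 blocks, and largest block 3, the block sizes (in nonincreasing order) are [3].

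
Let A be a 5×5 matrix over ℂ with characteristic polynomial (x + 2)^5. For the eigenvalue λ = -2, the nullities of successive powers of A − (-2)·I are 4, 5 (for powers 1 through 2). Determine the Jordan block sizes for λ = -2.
Block sizes for λ = -2: [2, 1, 1, 1]

From the dimensions of kernels of powers, the number of Jordan blocks of size at least j is d_j − d_{j−1} where d_j = dim ker(N^j) (with d_0 = 0). Computing the differences gives [4, 1].
The number of blocks of size exactly k is (#blocks of size ≥ k) − (#blocks of size ≥ k + 1), so the partition is: 3 block(s) of size 1, 1 block(s) of size 2.
In nonincreasing order the block sizes are [2, 1, 1, 1].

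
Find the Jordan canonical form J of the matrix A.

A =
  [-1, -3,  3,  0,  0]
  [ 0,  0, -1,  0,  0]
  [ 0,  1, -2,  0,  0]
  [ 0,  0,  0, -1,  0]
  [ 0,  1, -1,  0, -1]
J_2(-1) ⊕ J_1(-1) ⊕ J_1(-1) ⊕ J_1(-1)

The characteristic polynomial is
  det(x·I − A) = x^5 + 5*x^4 + 10*x^3 + 10*x^2 + 5*x + 1 = (x + 1)^5

Eigenvalues and multiplicities (the geometric multiplicity of λ is n − rank(A − λI), which equals the number of Jordan blocks for λ):
  λ = -1: algebraic multiplicity = 5, geometric multiplicity = 4

Determining the block sizes for each eigenvalue:
  λ = -1: 4 blocks summing to 5 forces exactly one block of size 2 and the rest size 1 → block sizes [2, 1, 1, 1]

Assembling the blocks gives a Jordan form
J =
  [-1,  1,  0,  0,  0]
  [ 0, -1,  0,  0,  0]
  [ 0,  0, -1,  0,  0]
  [ 0,  0,  0, -1,  0]
  [ 0,  0,  0,  0, -1]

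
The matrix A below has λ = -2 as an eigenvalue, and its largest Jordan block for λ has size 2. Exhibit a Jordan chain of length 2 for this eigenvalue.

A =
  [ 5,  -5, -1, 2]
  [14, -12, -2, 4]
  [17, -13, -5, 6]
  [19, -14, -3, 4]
A Jordan chain for λ = -2 of length 2:
v_1 = (7, 14, 17, 19)ᵀ
v_2 = (1, 0, 0, 0)ᵀ

Let N = A − (-2)·I. We want v_2 with N^2 v_2 = 0 but N^1 v_2 ≠ 0; then v_{j-1} := N · v_j for j = 2, …, 2.

Pick v_2 = (1, 0, 0, 0)ᵀ.
Then v_1 = N · v_2 = (7, 14, 17, 19)ᵀ.

Sanity check: (A − (-2)·I) v_1 = (0, 0, 0, 0)ᵀ = 0. ✓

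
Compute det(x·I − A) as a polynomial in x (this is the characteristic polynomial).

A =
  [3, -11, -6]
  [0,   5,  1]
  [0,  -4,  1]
x^3 - 9*x^2 + 27*x - 27

Expanding det(x·I − A) (e.g. by cofactor expansion or by noting that A is similar to its Jordan form J, which has the same characteristic polynomial as A) gives
  χ_A(x) = x^3 - 9*x^2 + 27*x - 27
which factors as (x - 3)^3. The eigenvalues (with algebraic multiplicities) are λ = 3 with multiplicity 3.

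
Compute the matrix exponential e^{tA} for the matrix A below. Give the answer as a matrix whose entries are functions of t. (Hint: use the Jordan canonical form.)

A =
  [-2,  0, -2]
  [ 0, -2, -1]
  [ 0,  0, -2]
e^{tA} =
  [exp(-2*t), 0, -2*t*exp(-2*t)]
  [0, exp(-2*t), -t*exp(-2*t)]
  [0, 0, exp(-2*t)]

Strategy: write A = P · J · P⁻¹ where J is a Jordan canonical form, so e^{tA} = P · e^{tJ} · P⁻¹, and e^{tJ} can be computed block-by-block.

A has Jordan form
J =
  [-2,  1,  0]
  [ 0, -2,  0]
  [ 0,  0, -2]
(up to reordering of blocks).

Per-block formulas:
  For a 1×1 block at λ = -2: exp(t · [-2]) = [e^(-2t)].
  For a 2×2 Jordan block J_2(-2): exp(t · J_2(-2)) = e^(-2t)·(I + t·N), where N is the 2×2 nilpotent shift.

After assembling e^{tJ} and conjugating by P, we get:

e^{tA} =
  [exp(-2*t), 0, -2*t*exp(-2*t)]
  [0, exp(-2*t), -t*exp(-2*t)]
  [0, 0, exp(-2*t)]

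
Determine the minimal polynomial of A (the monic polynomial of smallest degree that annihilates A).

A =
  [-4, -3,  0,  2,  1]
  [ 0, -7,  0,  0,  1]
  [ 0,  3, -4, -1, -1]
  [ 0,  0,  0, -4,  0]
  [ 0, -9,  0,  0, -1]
x^2 + 8*x + 16

The characteristic polynomial is χ_A(x) = (x + 4)^5, so the eigenvalues are known. The minimal polynomial is
  m_A(x) = Π_λ (x − λ)^{k_λ}
where k_λ is the size of the *largest* Jordan block for λ (equivalently, the smallest k with (A − λI)^k v = 0 for every generalised eigenvector v of λ).

  λ = -4: largest Jordan block has size 2, contributing (x + 4)^2

So m_A(x) = (x + 4)^2 = x^2 + 8*x + 16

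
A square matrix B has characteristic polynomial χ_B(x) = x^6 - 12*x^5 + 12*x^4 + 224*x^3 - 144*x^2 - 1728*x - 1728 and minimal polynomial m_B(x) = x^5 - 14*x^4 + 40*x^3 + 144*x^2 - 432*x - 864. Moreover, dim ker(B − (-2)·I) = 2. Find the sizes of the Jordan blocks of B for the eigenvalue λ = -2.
Block sizes for λ = -2: [2, 1]

Step 1 — from the characteristic polynomial, algebraic multiplicity of λ = -2 is 3. From dim ker(B − (-2)·I) = 2, there are exactly 2 Jordan blocks for λ = -2.
Step 2 — from the minimal polynomial, the factor (x + 2)^2 tells us the largest block for λ = -2 has size 2.
Step 3 — with total size 3, 2 blocks, and largest block 2, the block sizes (in nonincreasing order) are [2, 1].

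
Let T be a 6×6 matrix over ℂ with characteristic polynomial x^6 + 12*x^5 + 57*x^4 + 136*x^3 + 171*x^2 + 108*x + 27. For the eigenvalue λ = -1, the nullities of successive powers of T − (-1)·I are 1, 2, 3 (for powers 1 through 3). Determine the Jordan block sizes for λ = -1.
Block sizes for λ = -1: [3]

From the dimensions of kernels of powers, the number of Jordan blocks of size at least j is d_j − d_{j−1} where d_j = dim ker(N^j) (with d_0 = 0). Computing the differences gives [1, 1, 1].
The number of blocks of size exactly k is (#blocks of size ≥ k) − (#blocks of size ≥ k + 1), so the partition is: 1 block(s) of size 3.
In nonincreasing order the block sizes are [3].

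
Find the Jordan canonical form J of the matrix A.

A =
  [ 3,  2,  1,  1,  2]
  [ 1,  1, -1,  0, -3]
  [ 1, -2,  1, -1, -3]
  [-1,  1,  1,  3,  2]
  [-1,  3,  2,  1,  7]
J_3(3) ⊕ J_2(3)

The characteristic polynomial is
  det(x·I − A) = x^5 - 15*x^4 + 90*x^3 - 270*x^2 + 405*x - 243 = (x - 3)^5

Eigenvalues and multiplicities (the geometric multiplicity of λ is n − rank(A − λI), which equals the number of Jordan blocks for λ):
  λ = 3: algebraic multiplicity = 5, geometric multiplicity = 2

Determining the block sizes for each eigenvalue:
  λ = 3: with am = 5 and gm = 2, the partition is not yet determined (e.g. several partitions of 5 into 2 parts exist). Let N = A − (3)·I. Computing rank(N^1) = 3, rank(N^2) = 1, rank(N^3) = 0; the number of blocks of size ≥ j is rank(N^{j−1}) − rank(N^j), giving [2, 2, 1]. So we have 1 block(s) of size 3, 1 block(s) of size 2 → block sizes [3, 2]

Assembling the blocks gives a Jordan form
J =
  [3, 1, 0, 0, 0]
  [0, 3, 1, 0, 0]
  [0, 0, 3, 0, 0]
  [0, 0, 0, 3, 1]
  [0, 0, 0, 0, 3]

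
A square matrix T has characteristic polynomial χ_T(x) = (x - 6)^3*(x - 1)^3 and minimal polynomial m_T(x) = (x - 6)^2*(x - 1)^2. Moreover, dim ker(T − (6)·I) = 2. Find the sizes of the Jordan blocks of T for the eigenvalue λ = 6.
Block sizes for λ = 6: [2, 1]

Step 1 — from the characteristic polynomial, algebraic multiplicity of λ = 6 is 3. From dim ker(T − (6)·I) = 2, there are exactly 2 Jordan blocks for λ = 6.
Step 2 — from the minimal polynomial, the factor (x − 6)^2 tells us the largest block for λ = 6 has size 2.
Step 3 — with total size 3, 2 blocks, and largest block 2, the block sizes (in nonincreasing order) are [2, 1].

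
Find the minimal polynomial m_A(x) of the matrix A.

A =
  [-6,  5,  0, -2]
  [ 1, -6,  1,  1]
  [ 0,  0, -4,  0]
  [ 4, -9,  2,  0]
x^3 + 12*x^2 + 48*x + 64

The characteristic polynomial is χ_A(x) = (x + 4)^4, so the eigenvalues are known. The minimal polynomial is
  m_A(x) = Π_λ (x − λ)^{k_λ}
where k_λ is the size of the *largest* Jordan block for λ (equivalently, the smallest k with (A − λI)^k v = 0 for every generalised eigenvector v of λ).

  λ = -4: largest Jordan block has size 3, contributing (x + 4)^3

So m_A(x) = (x + 4)^3 = x^3 + 12*x^2 + 48*x + 64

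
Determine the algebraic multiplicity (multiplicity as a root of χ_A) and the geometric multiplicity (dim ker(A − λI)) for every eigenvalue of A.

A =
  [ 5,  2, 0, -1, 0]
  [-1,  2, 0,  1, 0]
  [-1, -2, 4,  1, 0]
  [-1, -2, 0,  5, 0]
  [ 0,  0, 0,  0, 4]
λ = 4: alg = 5, geom = 4

Step 1 — factor the characteristic polynomial to read off the algebraic multiplicities:
  χ_A(x) = (x - 4)^5

Step 2 — compute geometric multiplicities via the rank-nullity identity g(λ) = n − rank(A − λI):
  rank(A − (4)·I) = 1, so dim ker(A − (4)·I) = n − 1 = 4

Summary:
  λ = 4: algebraic multiplicity = 5, geometric multiplicity = 4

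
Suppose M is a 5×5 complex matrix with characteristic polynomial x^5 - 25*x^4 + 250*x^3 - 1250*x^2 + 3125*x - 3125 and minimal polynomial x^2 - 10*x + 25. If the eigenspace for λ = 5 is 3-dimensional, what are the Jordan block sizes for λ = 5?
Block sizes for λ = 5: [2, 2, 1]

Step 1 — from the characteristic polynomial, algebraic multiplicity of λ = 5 is 5. From dim ker(M − (5)·I) = 3, there are exactly 3 Jordan blocks for λ = 5.
Step 2 — from the minimal polynomial, the factor (x − 5)^2 tells us the largest block for λ = 5 has size 2.
Step 3 — with total size 5, 3 blocks, and largest block 2, the block sizes (in nonincreasing order) are [2, 2, 1].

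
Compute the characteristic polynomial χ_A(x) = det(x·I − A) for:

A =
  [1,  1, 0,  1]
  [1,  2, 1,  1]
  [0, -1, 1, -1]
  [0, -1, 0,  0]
x^4 - 4*x^3 + 6*x^2 - 4*x + 1

Expanding det(x·I − A) (e.g. by cofactor expansion or by noting that A is similar to its Jordan form J, which has the same characteristic polynomial as A) gives
  χ_A(x) = x^4 - 4*x^3 + 6*x^2 - 4*x + 1
which factors as (x - 1)^4. The eigenvalues (with algebraic multiplicities) are λ = 1 with multiplicity 4.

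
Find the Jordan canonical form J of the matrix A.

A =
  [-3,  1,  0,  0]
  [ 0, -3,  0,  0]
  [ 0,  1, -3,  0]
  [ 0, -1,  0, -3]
J_2(-3) ⊕ J_1(-3) ⊕ J_1(-3)

The characteristic polynomial is
  det(x·I − A) = x^4 + 12*x^3 + 54*x^2 + 108*x + 81 = (x + 3)^4

Eigenvalues and multiplicities (the geometric multiplicity of λ is n − rank(A − λI), which equals the number of Jordan blocks for λ):
  λ = -3: algebraic multiplicity = 4, geometric multiplicity = 3

Determining the block sizes for each eigenvalue:
  λ = -3: 3 blocks summing to 4 forces exactly one block of size 2 and the rest size 1 → block sizes [2, 1, 1]

Assembling the blocks gives a Jordan form
J =
  [-3,  1,  0,  0]
  [ 0, -3,  0,  0]
  [ 0,  0, -3,  0]
  [ 0,  0,  0, -3]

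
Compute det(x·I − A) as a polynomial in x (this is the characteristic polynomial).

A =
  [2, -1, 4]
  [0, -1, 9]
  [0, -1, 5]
x^3 - 6*x^2 + 12*x - 8

Expanding det(x·I − A) (e.g. by cofactor expansion or by noting that A is similar to its Jordan form J, which has the same characteristic polynomial as A) gives
  χ_A(x) = x^3 - 6*x^2 + 12*x - 8
which factors as (x - 2)^3. The eigenvalues (with algebraic multiplicities) are λ = 2 with multiplicity 3.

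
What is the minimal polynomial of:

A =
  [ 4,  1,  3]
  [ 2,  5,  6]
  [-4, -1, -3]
x^3 - 6*x^2 + 9*x

The characteristic polynomial is χ_A(x) = x*(x - 3)^2, so the eigenvalues are known. The minimal polynomial is
  m_A(x) = Π_λ (x − λ)^{k_λ}
where k_λ is the size of the *largest* Jordan block for λ (equivalently, the smallest k with (A − λI)^k v = 0 for every generalised eigenvector v of λ).

  λ = 0: largest Jordan block has size 1, contributing (x − 0)
  λ = 3: largest Jordan block has size 2, contributing (x − 3)^2

So m_A(x) = x*(x - 3)^2 = x^3 - 6*x^2 + 9*x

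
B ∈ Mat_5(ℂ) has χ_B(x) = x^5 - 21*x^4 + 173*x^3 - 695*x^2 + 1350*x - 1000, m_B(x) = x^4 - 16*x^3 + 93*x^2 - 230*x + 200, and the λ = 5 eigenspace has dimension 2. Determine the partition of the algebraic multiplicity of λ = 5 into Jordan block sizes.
Block sizes for λ = 5: [2, 1]

Step 1 — from the characteristic polynomial, algebraic multiplicity of λ = 5 is 3. From dim ker(B − (5)·I) = 2, there are exactly 2 Jordan blocks for λ = 5.
Step 2 — from the minimal polynomial, the factor (x − 5)^2 tells us the largest block for λ = 5 has size 2.
Step 3 — with total size 3, 2 blocks, and largest block 2, the block sizes (in nonincreasing order) are [2, 1].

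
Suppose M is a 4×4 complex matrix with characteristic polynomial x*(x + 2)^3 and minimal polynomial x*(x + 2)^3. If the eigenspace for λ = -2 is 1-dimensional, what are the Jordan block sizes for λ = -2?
Block sizes for λ = -2: [3]

Step 1 — from the characteristic polynomial, algebraic multiplicity of λ = -2 is 3. From dim ker(M − (-2)·I) = 1, there are exactly 1 Jordan blocks for λ = -2.
Step 2 — from the minimal polynomial, the factor (x + 2)^3 tells us the largest block for λ = -2 has size 3.
Step 3 — with total size 3, 1 blocks, and largest block 3, the block sizes (in nonincreasing order) are [3].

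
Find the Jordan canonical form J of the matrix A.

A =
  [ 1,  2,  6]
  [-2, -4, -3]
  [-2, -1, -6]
J_2(-3) ⊕ J_1(-3)

The characteristic polynomial is
  det(x·I − A) = x^3 + 9*x^2 + 27*x + 27 = (x + 3)^3

Eigenvalues and multiplicities (the geometric multiplicity of λ is n − rank(A − λI), which equals the number of Jordan blocks for λ):
  λ = -3: algebraic multiplicity = 3, geometric multiplicity = 2

Determining the block sizes for each eigenvalue:
  λ = -3: 2 blocks summing to 3 forces exactly one block of size 2 and the rest size 1 → block sizes [2, 1]

Assembling the blocks gives a Jordan form
J =
  [-3,  1,  0]
  [ 0, -3,  0]
  [ 0,  0, -3]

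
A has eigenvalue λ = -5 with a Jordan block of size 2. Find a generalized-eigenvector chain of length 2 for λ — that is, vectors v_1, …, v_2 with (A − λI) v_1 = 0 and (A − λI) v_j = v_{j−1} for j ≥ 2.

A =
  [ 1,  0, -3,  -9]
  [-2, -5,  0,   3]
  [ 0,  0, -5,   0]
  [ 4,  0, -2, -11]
A Jordan chain for λ = -5 of length 2:
v_1 = (6, -2, 0, 4)ᵀ
v_2 = (1, 0, 0, 0)ᵀ

Let N = A − (-5)·I. We want v_2 with N^2 v_2 = 0 but N^1 v_2 ≠ 0; then v_{j-1} := N · v_j for j = 2, …, 2.

Pick v_2 = (1, 0, 0, 0)ᵀ.
Then v_1 = N · v_2 = (6, -2, 0, 4)ᵀ.

Sanity check: (A − (-5)·I) v_1 = (0, 0, 0, 0)ᵀ = 0. ✓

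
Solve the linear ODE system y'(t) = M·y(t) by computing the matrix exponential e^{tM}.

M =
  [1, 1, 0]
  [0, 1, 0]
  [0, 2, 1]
e^{tM} =
  [exp(t), t*exp(t), 0]
  [0, exp(t), 0]
  [0, 2*t*exp(t), exp(t)]

Strategy: write M = P · J · P⁻¹ where J is a Jordan canonical form, so e^{tM} = P · e^{tJ} · P⁻¹, and e^{tJ} can be computed block-by-block.

M has Jordan form
J =
  [1, 1, 0]
  [0, 1, 0]
  [0, 0, 1]
(up to reordering of blocks).

Per-block formulas:
  For a 2×2 Jordan block J_2(1): exp(t · J_2(1)) = e^(1t)·(I + t·N), where N is the 2×2 nilpotent shift.
  For a 1×1 block at λ = 1: exp(t · [1]) = [e^(1t)].

After assembling e^{tJ} and conjugating by P, we get:

e^{tM} =
  [exp(t), t*exp(t), 0]
  [0, exp(t), 0]
  [0, 2*t*exp(t), exp(t)]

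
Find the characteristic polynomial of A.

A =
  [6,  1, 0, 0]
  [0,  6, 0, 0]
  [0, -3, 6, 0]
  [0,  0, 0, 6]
x^4 - 24*x^3 + 216*x^2 - 864*x + 1296

Expanding det(x·I − A) (e.g. by cofactor expansion or by noting that A is similar to its Jordan form J, which has the same characteristic polynomial as A) gives
  χ_A(x) = x^4 - 24*x^3 + 216*x^2 - 864*x + 1296
which factors as (x - 6)^4. The eigenvalues (with algebraic multiplicities) are λ = 6 with multiplicity 4.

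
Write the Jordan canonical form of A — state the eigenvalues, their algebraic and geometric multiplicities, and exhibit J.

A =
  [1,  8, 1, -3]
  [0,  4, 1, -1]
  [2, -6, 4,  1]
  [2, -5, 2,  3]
J_3(3) ⊕ J_1(3)

The characteristic polynomial is
  det(x·I − A) = x^4 - 12*x^3 + 54*x^2 - 108*x + 81 = (x - 3)^4

Eigenvalues and multiplicities (the geometric multiplicity of λ is n − rank(A − λI), which equals the number of Jordan blocks for λ):
  λ = 3: algebraic multiplicity = 4, geometric multiplicity = 2

Determining the block sizes for each eigenvalue:
  λ = 3: with am = 4 and gm = 2, the partition is not yet determined (e.g. several partitions of 4 into 2 parts exist). Let N = A − (3)·I. Computing rank(N^1) = 2, rank(N^2) = 1, rank(N^3) = 0; the number of blocks of size ≥ j is rank(N^{j−1}) − rank(N^j), giving [2, 1, 1]. So we have 1 block(s) of size 3, 1 block(s) of size 1 → block sizes [3, 1]

Assembling the blocks gives a Jordan form
J =
  [3, 1, 0, 0]
  [0, 3, 1, 0]
  [0, 0, 3, 0]
  [0, 0, 0, 3]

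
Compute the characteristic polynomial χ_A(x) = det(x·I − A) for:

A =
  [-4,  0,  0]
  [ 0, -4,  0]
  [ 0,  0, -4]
x^3 + 12*x^2 + 48*x + 64

Expanding det(x·I − A) (e.g. by cofactor expansion or by noting that A is similar to its Jordan form J, which has the same characteristic polynomial as A) gives
  χ_A(x) = x^3 + 12*x^2 + 48*x + 64
which factors as (x + 4)^3. The eigenvalues (with algebraic multiplicities) are λ = -4 with multiplicity 3.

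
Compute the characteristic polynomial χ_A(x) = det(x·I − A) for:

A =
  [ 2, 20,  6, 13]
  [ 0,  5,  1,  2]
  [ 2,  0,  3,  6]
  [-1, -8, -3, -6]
x^4 - 4*x^3 + 6*x^2 - 4*x + 1

Expanding det(x·I − A) (e.g. by cofactor expansion or by noting that A is similar to its Jordan form J, which has the same characteristic polynomial as A) gives
  χ_A(x) = x^4 - 4*x^3 + 6*x^2 - 4*x + 1
which factors as (x - 1)^4. The eigenvalues (with algebraic multiplicities) are λ = 1 with multiplicity 4.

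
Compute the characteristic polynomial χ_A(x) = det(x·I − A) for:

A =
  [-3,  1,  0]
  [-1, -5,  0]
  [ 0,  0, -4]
x^3 + 12*x^2 + 48*x + 64

Expanding det(x·I − A) (e.g. by cofactor expansion or by noting that A is similar to its Jordan form J, which has the same characteristic polynomial as A) gives
  χ_A(x) = x^3 + 12*x^2 + 48*x + 64
which factors as (x + 4)^3. The eigenvalues (with algebraic multiplicities) are λ = -4 with multiplicity 3.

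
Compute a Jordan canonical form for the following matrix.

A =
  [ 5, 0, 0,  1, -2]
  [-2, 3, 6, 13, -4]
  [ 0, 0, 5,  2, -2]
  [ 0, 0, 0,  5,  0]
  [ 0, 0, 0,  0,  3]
J_1(3) ⊕ J_1(3) ⊕ J_2(5) ⊕ J_1(5)

The characteristic polynomial is
  det(x·I − A) = x^5 - 21*x^4 + 174*x^3 - 710*x^2 + 1425*x - 1125 = (x - 5)^3*(x - 3)^2

Eigenvalues and multiplicities (the geometric multiplicity of λ is n − rank(A − λI), which equals the number of Jordan blocks for λ):
  λ = 3: algebraic multiplicity = 2, geometric multiplicity = 2
  λ = 5: algebraic multiplicity = 3, geometric multiplicity = 2

Determining the block sizes for each eigenvalue:
  λ = 3: gm = am = 2, so every block has size 1 → block sizes [1, 1]
  λ = 5: 2 blocks summing to 3 forces exactly one block of size 2 and the rest size 1 → block sizes [2, 1]

Assembling the blocks gives a Jordan form
J =
  [3, 0, 0, 0, 0]
  [0, 3, 0, 0, 0]
  [0, 0, 5, 1, 0]
  [0, 0, 0, 5, 0]
  [0, 0, 0, 0, 5]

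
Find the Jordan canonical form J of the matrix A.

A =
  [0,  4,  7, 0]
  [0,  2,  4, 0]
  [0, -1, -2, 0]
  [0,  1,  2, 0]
J_3(0) ⊕ J_1(0)

The characteristic polynomial is
  det(x·I − A) = x^4

Eigenvalues and multiplicities (the geometric multiplicity of λ is n − rank(A − λI), which equals the number of Jordan blocks for λ):
  λ = 0: algebraic multiplicity = 4, geometric multiplicity = 2

Determining the block sizes for each eigenvalue:
  λ = 0: with am = 4 and gm = 2, the partition is not yet determined (e.g. several partitions of 4 into 2 parts exist). Let N = A − (0)·I. Computing rank(N^1) = 2, rank(N^2) = 1, rank(N^3) = 0; the number of blocks of size ≥ j is rank(N^{j−1}) − rank(N^j), giving [2, 1, 1]. So we have 1 block(s) of size 3, 1 block(s) of size 1 → block sizes [3, 1]

Assembling the blocks gives a Jordan form
J =
  [0, 1, 0, 0]
  [0, 0, 1, 0]
  [0, 0, 0, 0]
  [0, 0, 0, 0]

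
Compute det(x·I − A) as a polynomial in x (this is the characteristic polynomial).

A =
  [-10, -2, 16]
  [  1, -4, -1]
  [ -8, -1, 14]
x^3 - 27*x - 54

Expanding det(x·I − A) (e.g. by cofactor expansion or by noting that A is similar to its Jordan form J, which has the same characteristic polynomial as A) gives
  χ_A(x) = x^3 - 27*x - 54
which factors as (x - 6)*(x + 3)^2. The eigenvalues (with algebraic multiplicities) are λ = -3 with multiplicity 2, λ = 6 with multiplicity 1.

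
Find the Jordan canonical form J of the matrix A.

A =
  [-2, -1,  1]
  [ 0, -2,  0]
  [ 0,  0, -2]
J_2(-2) ⊕ J_1(-2)

The characteristic polynomial is
  det(x·I − A) = x^3 + 6*x^2 + 12*x + 8 = (x + 2)^3

Eigenvalues and multiplicities (the geometric multiplicity of λ is n − rank(A − λI), which equals the number of Jordan blocks for λ):
  λ = -2: algebraic multiplicity = 3, geometric multiplicity = 2

Determining the block sizes for each eigenvalue:
  λ = -2: 2 blocks summing to 3 forces exactly one block of size 2 and the rest size 1 → block sizes [2, 1]

Assembling the blocks gives a Jordan form
J =
  [-2,  1,  0]
  [ 0, -2,  0]
  [ 0,  0, -2]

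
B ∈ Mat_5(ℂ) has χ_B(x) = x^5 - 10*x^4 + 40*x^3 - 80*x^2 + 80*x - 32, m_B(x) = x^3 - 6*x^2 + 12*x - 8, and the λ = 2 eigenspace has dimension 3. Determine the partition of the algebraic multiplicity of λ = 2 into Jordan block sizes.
Block sizes for λ = 2: [3, 1, 1]

Step 1 — from the characteristic polynomial, algebraic multiplicity of λ = 2 is 5. From dim ker(B − (2)·I) = 3, there are exactly 3 Jordan blocks for λ = 2.
Step 2 — from the minimal polynomial, the factor (x − 2)^3 tells us the largest block for λ = 2 has size 3.
Step 3 — with total size 5, 3 blocks, and largest block 3, the block sizes (in nonincreasing order) are [3, 1, 1].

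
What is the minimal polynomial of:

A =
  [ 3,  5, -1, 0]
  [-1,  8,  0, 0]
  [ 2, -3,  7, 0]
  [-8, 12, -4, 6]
x^3 - 18*x^2 + 108*x - 216

The characteristic polynomial is χ_A(x) = (x - 6)^4, so the eigenvalues are known. The minimal polynomial is
  m_A(x) = Π_λ (x − λ)^{k_λ}
where k_λ is the size of the *largest* Jordan block for λ (equivalently, the smallest k with (A − λI)^k v = 0 for every generalised eigenvector v of λ).

  λ = 6: largest Jordan block has size 3, contributing (x − 6)^3

So m_A(x) = (x - 6)^3 = x^3 - 18*x^2 + 108*x - 216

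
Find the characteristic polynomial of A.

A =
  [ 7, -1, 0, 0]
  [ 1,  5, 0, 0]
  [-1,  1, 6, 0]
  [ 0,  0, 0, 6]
x^4 - 24*x^3 + 216*x^2 - 864*x + 1296

Expanding det(x·I − A) (e.g. by cofactor expansion or by noting that A is similar to its Jordan form J, which has the same characteristic polynomial as A) gives
  χ_A(x) = x^4 - 24*x^3 + 216*x^2 - 864*x + 1296
which factors as (x - 6)^4. The eigenvalues (with algebraic multiplicities) are λ = 6 with multiplicity 4.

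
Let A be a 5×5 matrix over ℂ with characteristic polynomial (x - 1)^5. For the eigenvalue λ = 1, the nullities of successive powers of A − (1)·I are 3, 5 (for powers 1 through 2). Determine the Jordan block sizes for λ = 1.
Block sizes for λ = 1: [2, 2, 1]

From the dimensions of kernels of powers, the number of Jordan blocks of size at least j is d_j − d_{j−1} where d_j = dim ker(N^j) (with d_0 = 0). Computing the differences gives [3, 2].
The number of blocks of size exactly k is (#blocks of size ≥ k) − (#blocks of size ≥ k + 1), so the partition is: 1 block(s) of size 1, 2 block(s) of size 2.
In nonincreasing order the block sizes are [2, 2, 1].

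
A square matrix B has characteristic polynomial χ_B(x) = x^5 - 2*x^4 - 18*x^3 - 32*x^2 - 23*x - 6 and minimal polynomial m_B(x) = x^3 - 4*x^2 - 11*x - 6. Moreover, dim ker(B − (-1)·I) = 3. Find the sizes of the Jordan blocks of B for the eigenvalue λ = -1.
Block sizes for λ = -1: [2, 1, 1]

Step 1 — from the characteristic polynomial, algebraic multiplicity of λ = -1 is 4. From dim ker(B − (-1)·I) = 3, there are exactly 3 Jordan blocks for λ = -1.
Step 2 — from the minimal polynomial, the factor (x + 1)^2 tells us the largest block for λ = -1 has size 2.
Step 3 — with total size 4, 3 blocks, and largest block 2, the block sizes (in nonincreasing order) are [2, 1, 1].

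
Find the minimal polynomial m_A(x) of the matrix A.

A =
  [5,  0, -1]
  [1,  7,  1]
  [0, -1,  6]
x^3 - 18*x^2 + 108*x - 216

The characteristic polynomial is χ_A(x) = (x - 6)^3, so the eigenvalues are known. The minimal polynomial is
  m_A(x) = Π_λ (x − λ)^{k_λ}
where k_λ is the size of the *largest* Jordan block for λ (equivalently, the smallest k with (A − λI)^k v = 0 for every generalised eigenvector v of λ).

  λ = 6: largest Jordan block has size 3, contributing (x − 6)^3

So m_A(x) = (x - 6)^3 = x^3 - 18*x^2 + 108*x - 216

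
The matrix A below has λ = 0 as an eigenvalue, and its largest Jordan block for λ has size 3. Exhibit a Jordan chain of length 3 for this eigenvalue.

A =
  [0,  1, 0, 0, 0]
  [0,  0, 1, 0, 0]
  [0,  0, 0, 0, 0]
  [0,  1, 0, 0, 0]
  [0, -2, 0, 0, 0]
A Jordan chain for λ = 0 of length 3:
v_1 = (1, 0, 0, 1, -2)ᵀ
v_2 = (0, 1, 0, 0, 0)ᵀ
v_3 = (0, 0, 1, 0, 0)ᵀ

Let N = A − (0)·I. We want v_3 with N^3 v_3 = 0 but N^2 v_3 ≠ 0; then v_{j-1} := N · v_j for j = 3, …, 2.

Pick v_3 = (0, 0, 1, 0, 0)ᵀ.
Then v_2 = N · v_3 = (0, 1, 0, 0, 0)ᵀ.
Then v_1 = N · v_2 = (1, 0, 0, 1, -2)ᵀ.

Sanity check: (A − (0)·I) v_1 = (0, 0, 0, 0, 0)ᵀ = 0. ✓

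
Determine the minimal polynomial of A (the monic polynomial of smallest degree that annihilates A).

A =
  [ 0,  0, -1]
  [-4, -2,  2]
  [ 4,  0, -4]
x^2 + 4*x + 4

The characteristic polynomial is χ_A(x) = (x + 2)^3, so the eigenvalues are known. The minimal polynomial is
  m_A(x) = Π_λ (x − λ)^{k_λ}
where k_λ is the size of the *largest* Jordan block for λ (equivalently, the smallest k with (A − λI)^k v = 0 for every generalised eigenvector v of λ).

  λ = -2: largest Jordan block has size 2, contributing (x + 2)^2

So m_A(x) = (x + 2)^2 = x^2 + 4*x + 4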